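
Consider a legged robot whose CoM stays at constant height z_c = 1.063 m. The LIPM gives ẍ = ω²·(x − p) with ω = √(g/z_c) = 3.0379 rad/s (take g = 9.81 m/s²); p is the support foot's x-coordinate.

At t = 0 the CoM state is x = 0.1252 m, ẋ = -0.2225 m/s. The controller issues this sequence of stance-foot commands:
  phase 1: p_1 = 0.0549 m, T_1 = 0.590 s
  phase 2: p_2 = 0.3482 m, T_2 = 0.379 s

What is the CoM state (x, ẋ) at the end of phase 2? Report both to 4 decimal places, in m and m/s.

phase 1: p=0.0549, T=0.590, ωT=1.792361, cosh=3.085088, sinh=2.918522; start (x,ẋ)=(0.125200, -0.222500) → end (x,ẋ)=(0.058025, -0.063140)
phase 2: p=0.3482, T=0.379, ωT=1.151364, cosh=1.739355, sinh=1.423149; start (x,ẋ)=(0.058025, -0.063140) → end (x,ẋ)=(-0.186096, -1.364360)

x = -0.1861, ẋ = -1.3644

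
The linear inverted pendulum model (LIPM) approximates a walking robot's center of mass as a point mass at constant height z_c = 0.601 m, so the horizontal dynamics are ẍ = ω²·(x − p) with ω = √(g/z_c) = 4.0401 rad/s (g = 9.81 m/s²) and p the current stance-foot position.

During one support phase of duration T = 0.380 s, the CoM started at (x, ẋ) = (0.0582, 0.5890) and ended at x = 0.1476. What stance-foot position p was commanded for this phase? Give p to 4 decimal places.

p = 0.2215

ωT = 4.0401·0.380 = 1.535238; cosh(ωT) = 2.428917, sinh(ωT) = 2.213513
x(T) = p + (x₀−p)·cosh(ωT) + (ẋ₀/ω)·sinh(ωT) ⇒ p·(1 − cosh) = x(T) − x₀·cosh − (ẋ₀/ω)·sinh
numerator   = 0.1476 − (0.0582)·2.428917 − (0.5890/4.0401)·2.213513 = -0.316468
denominator = 1 − 2.428917 = -1.428917
p = -0.316468 / -1.428917 = 0.2215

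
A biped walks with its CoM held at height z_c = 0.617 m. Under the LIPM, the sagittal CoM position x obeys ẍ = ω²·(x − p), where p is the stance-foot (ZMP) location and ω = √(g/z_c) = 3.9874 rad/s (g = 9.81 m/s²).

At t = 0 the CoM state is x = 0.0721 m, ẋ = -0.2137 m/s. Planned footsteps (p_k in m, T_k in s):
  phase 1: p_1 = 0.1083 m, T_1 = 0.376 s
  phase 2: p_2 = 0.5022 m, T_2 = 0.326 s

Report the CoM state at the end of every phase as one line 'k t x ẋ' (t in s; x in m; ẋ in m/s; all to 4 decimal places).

1 0.3760 -0.0908 -0.8095
2 0.7020 -1.0112 -5.6108

phase 1: p=0.1083, T=0.376, ωT=1.499262, cosh=2.350840, sinh=2.127545; start (x,ẋ)=(0.072100, -0.213700) → end (x,ẋ)=(-0.090824, -0.809473)
phase 2: p=0.5022, T=0.326, ωT=1.299892, cosh=1.970731, sinh=1.698170; start (x,ẋ)=(-0.090824, -0.809473) → end (x,ẋ)=(-1.011232, -5.610785)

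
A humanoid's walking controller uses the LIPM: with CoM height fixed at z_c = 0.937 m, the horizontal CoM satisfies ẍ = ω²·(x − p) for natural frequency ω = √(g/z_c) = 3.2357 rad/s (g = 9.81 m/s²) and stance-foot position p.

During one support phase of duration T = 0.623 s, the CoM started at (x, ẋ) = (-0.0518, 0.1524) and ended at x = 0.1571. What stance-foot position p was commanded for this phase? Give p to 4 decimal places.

p = -0.0643

ωT = 3.2357·0.623 = 2.015841; cosh(ωT) = 3.820124, sinh(ωT) = 3.686915
x(T) = p + (x₀−p)·cosh(ωT) + (ẋ₀/ω)·sinh(ωT) ⇒ p·(1 − cosh) = x(T) − x₀·cosh − (ẋ₀/ω)·sinh
numerator   = 0.1571 − (-0.0518)·3.820124 − (0.1524/3.2357)·3.686915 = 0.181330
denominator = 1 − 3.820124 = -2.820124
p = 0.181330 / -2.820124 = -0.0643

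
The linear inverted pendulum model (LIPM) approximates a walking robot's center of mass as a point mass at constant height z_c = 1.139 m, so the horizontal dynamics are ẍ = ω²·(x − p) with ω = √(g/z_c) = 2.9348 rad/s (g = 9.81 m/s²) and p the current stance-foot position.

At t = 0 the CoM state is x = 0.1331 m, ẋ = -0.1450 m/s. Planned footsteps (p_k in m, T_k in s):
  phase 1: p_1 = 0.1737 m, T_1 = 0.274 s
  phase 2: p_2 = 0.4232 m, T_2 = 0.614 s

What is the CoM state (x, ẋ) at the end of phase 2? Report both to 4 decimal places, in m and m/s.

phase 1: p=0.1737, T=0.274, ωT=0.804135, cosh=1.341119, sinh=0.893644; start (x,ẋ)=(0.133100, -0.145000) → end (x,ẋ)=(0.075098, -0.300943)
phase 2: p=0.4232, T=0.614, ωT=1.801967, cosh=3.113267, sinh=2.948293; start (x,ẋ)=(0.075098, -0.300943) → end (x,ẋ)=(-0.962860, -3.948918)

x = -0.9629, ẋ = -3.9489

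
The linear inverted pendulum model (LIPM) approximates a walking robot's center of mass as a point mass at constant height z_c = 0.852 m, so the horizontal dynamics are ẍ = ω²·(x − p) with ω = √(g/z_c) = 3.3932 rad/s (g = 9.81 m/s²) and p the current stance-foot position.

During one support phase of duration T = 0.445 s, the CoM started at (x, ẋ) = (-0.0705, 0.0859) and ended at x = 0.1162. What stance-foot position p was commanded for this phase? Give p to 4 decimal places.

p = -0.1667

ωT = 3.3932·0.445 = 1.509974; cosh(ωT) = 2.373764, sinh(ωT) = 2.152849
x(T) = p + (x₀−p)·cosh(ωT) + (ẋ₀/ω)·sinh(ωT) ⇒ p·(1 − cosh) = x(T) − x₀·cosh − (ẋ₀/ω)·sinh
numerator   = 0.1162 − (-0.0705)·2.373764 − (0.0859/3.3932)·2.152849 = 0.229050
denominator = 1 − 2.373764 = -1.373764
p = 0.229050 / -1.373764 = -0.1667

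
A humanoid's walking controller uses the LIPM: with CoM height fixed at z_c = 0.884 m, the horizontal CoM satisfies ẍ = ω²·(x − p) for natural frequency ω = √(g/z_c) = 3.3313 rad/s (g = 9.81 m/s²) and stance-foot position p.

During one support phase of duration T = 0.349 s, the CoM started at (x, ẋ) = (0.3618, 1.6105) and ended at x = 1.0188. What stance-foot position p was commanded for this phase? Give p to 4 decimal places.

ωT = 3.3313·0.349 = 1.162624; cosh(ωT) = 1.755489, sinh(ωT) = 1.442824
x(T) = p + (x₀−p)·cosh(ωT) + (ẋ₀/ω)·sinh(ωT) ⇒ p·(1 − cosh) = x(T) − x₀·cosh − (ẋ₀/ω)·sinh
numerator   = 1.0188 − (0.3618)·1.755489 − (1.6105/3.3313)·1.442824 = -0.313862
denominator = 1 − 1.755489 = -0.755489
p = -0.313862 / -0.755489 = 0.4154

p = 0.4154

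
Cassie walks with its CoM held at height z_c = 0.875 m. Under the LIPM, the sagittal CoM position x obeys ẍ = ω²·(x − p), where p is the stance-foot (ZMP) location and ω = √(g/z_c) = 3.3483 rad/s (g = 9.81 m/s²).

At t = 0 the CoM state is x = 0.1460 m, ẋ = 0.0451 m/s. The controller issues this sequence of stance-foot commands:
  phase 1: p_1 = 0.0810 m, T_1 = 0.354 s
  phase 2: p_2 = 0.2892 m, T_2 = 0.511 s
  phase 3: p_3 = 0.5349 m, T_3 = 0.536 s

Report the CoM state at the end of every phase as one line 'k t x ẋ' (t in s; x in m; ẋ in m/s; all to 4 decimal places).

phase 1: p=0.0810, T=0.354, ωT=1.185298, cosh=1.788659, sinh=1.483004; start (x,ẋ)=(0.146000, 0.045100) → end (x,ẋ)=(0.217238, 0.403429)
phase 2: p=0.2892, T=0.511, ωT=1.710981, cosh=2.857539, sinh=2.676851; start (x,ẋ)=(0.217238, 0.403429) → end (x,ẋ)=(0.406094, 0.507827)
phase 3: p=0.5349, T=0.536, ωT=1.794689, cosh=3.091890, sinh=2.925711; start (x,ẋ)=(0.406094, 0.507827) → end (x,ẋ)=(0.580378, 0.308336)

1 0.3540 0.2172 0.4034
2 0.8650 0.4061 0.5078
3 1.4010 0.5804 0.3083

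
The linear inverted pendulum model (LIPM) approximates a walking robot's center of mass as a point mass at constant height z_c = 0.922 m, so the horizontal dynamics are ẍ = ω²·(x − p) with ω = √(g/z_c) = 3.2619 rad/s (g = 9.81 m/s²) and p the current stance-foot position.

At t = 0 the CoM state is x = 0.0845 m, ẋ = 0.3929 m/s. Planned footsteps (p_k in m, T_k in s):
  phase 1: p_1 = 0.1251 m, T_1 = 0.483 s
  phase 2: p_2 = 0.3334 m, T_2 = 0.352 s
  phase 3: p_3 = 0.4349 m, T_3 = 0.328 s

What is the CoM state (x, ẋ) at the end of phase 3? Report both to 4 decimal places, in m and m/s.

phase 1: p=0.1251, T=0.483, ωT=1.575498, cosh=2.520026, sinh=2.313121; start (x,ẋ)=(0.084500, 0.392900) → end (x,ẋ)=(0.301405, 0.683784)
phase 2: p=0.3334, T=0.352, ωT=1.148189, cosh=1.734844, sinh=1.417634; start (x,ẋ)=(0.301405, 0.683784) → end (x,ẋ)=(0.575069, 1.038310)
phase 3: p=0.4349, T=0.328, ωT=1.069903, cosh=1.629070, sinh=1.286028; start (x,ẋ)=(0.575069, 1.038310) → end (x,ẋ)=(1.072607, 2.279474)

x = 1.0726, ẋ = 2.2795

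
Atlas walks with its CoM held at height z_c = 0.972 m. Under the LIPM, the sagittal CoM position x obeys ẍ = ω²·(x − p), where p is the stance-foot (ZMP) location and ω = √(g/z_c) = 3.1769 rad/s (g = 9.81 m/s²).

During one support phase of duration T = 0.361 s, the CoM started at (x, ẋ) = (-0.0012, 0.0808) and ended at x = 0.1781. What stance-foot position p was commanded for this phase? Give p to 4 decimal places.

ωT = 3.1769·0.361 = 1.146861; cosh(ωT) = 1.732963, sinh(ωT) = 1.415331
x(T) = p + (x₀−p)·cosh(ωT) + (ẋ₀/ω)·sinh(ωT) ⇒ p·(1 − cosh) = x(T) − x₀·cosh − (ẋ₀/ω)·sinh
numerator   = 0.1781 − (-0.0012)·1.732963 − (0.0808/3.1769)·1.415331 = 0.144183
denominator = 1 − 1.732963 = -0.732963
p = 0.144183 / -0.732963 = -0.1967

p = -0.1967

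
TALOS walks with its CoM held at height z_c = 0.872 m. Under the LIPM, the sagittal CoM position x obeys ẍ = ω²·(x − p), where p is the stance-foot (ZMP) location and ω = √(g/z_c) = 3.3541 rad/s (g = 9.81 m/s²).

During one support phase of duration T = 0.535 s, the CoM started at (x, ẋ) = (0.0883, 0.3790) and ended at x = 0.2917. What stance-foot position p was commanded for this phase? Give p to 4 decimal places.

ωT = 3.3541·0.535 = 1.794444; cosh(ωT) = 3.091173, sinh(ωT) = 2.924953
x(T) = p + (x₀−p)·cosh(ωT) + (ẋ₀/ω)·sinh(ωT) ⇒ p·(1 − cosh) = x(T) − x₀·cosh − (ẋ₀/ω)·sinh
numerator   = 0.2917 − (0.0883)·3.091173 − (0.3790/3.3541)·2.924953 = -0.311759
denominator = 1 − 3.091173 = -2.091173
p = -0.311759 / -2.091173 = 0.1491

p = 0.1491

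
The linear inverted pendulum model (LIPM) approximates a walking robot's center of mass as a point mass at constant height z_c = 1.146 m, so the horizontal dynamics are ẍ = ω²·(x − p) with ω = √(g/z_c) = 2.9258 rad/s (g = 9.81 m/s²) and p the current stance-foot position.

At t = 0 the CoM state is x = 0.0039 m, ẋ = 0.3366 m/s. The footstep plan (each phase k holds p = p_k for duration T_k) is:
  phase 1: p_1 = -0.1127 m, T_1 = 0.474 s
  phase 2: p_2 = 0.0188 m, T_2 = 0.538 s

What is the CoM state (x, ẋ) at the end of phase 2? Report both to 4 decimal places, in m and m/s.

x = 1.9251, ẋ = 5.6568

phase 1: p=-0.1127, T=0.474, ωT=1.386829, cosh=2.126003, sinh=1.876137; start (x,ẋ)=(0.003900, 0.336600) → end (x,ẋ)=(0.351033, 1.355653)
phase 2: p=0.0188, T=0.538, ωT=1.574080, cosh=2.516750, sinh=2.309552; start (x,ẋ)=(0.351033, 1.355653) → end (x,ẋ)=(1.925065, 5.656834)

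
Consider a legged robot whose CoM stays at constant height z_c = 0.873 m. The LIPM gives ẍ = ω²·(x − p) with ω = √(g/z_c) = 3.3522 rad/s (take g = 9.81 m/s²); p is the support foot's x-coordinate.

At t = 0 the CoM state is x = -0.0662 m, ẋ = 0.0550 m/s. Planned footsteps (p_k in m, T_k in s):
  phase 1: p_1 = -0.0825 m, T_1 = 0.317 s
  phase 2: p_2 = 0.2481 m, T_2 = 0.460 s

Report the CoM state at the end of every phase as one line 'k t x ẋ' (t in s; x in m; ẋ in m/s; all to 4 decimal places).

1 0.3170 -0.0352 0.1587
2 0.7770 -0.3387 -1.7298

phase 1: p=-0.0825, T=0.317, ωT=1.062647, cosh=1.619781, sinh=1.274241; start (x,ẋ)=(-0.066200, 0.055000) → end (x,ẋ)=(-0.035191, 0.158714)
phase 2: p=0.2481, T=0.460, ωT=1.542012, cosh=2.443968, sinh=2.230017; start (x,ẋ)=(-0.035191, 0.158714) → end (x,ẋ)=(-0.338671, -1.729840)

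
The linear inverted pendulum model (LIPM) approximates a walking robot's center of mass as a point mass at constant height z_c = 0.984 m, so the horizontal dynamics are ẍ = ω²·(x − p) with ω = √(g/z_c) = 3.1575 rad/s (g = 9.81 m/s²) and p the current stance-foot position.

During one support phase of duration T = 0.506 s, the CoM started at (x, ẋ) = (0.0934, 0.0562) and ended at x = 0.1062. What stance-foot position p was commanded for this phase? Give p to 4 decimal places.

p = 0.1121

ωT = 3.1575·0.506 = 1.597695; cosh(ωT) = 2.571996, sinh(ωT) = 2.369633
x(T) = p + (x₀−p)·cosh(ωT) + (ẋ₀/ω)·sinh(ωT) ⇒ p·(1 − cosh) = x(T) − x₀·cosh − (ẋ₀/ω)·sinh
numerator   = 0.1062 − (0.0934)·2.571996 − (0.0562/3.1575)·2.369633 = -0.176201
denominator = 1 − 2.571996 = -1.571996
p = -0.176201 / -1.571996 = 0.1121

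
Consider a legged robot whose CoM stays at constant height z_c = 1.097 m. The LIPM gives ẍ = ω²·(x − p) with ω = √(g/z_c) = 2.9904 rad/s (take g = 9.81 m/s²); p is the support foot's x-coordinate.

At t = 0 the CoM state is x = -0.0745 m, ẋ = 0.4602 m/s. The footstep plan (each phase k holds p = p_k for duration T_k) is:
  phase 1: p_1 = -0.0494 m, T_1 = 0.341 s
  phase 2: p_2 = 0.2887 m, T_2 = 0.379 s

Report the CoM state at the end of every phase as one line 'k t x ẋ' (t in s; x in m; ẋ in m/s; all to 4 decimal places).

phase 1: p=-0.0494, T=0.341, ωT=1.019726, cosh=1.566565, sinh=1.205871; start (x,ẋ)=(-0.074500, 0.460200) → end (x,ẋ)=(0.096854, 0.630422)
phase 2: p=0.2887, T=0.379, ωT=1.133362, cosh=1.714015, sinh=1.392066; start (x,ẋ)=(0.096854, 0.630422) → end (x,ẋ)=(0.253341, 0.281928)

1 0.3410 0.0969 0.6304
2 0.7200 0.2533 0.2819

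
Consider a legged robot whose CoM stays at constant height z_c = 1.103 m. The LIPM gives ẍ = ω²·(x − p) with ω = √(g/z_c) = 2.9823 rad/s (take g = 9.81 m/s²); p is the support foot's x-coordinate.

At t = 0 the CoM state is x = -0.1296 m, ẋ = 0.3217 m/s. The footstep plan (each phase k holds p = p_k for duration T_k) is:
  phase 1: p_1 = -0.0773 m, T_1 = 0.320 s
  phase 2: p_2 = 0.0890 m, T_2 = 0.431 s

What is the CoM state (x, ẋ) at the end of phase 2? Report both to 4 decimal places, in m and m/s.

x = 0.0177, ẋ = -0.0245

phase 1: p=-0.0773, T=0.320, ωT=0.954336, cosh=1.491007, sinh=1.105939; start (x,ẋ)=(-0.129600, 0.321700) → end (x,ẋ)=(-0.035982, 0.307159)
phase 2: p=0.0890, T=0.431, ωT=1.285371, cosh=1.946279, sinh=1.669731; start (x,ẋ)=(-0.035982, 0.307159) → end (x,ẋ)=(0.017722, -0.024550)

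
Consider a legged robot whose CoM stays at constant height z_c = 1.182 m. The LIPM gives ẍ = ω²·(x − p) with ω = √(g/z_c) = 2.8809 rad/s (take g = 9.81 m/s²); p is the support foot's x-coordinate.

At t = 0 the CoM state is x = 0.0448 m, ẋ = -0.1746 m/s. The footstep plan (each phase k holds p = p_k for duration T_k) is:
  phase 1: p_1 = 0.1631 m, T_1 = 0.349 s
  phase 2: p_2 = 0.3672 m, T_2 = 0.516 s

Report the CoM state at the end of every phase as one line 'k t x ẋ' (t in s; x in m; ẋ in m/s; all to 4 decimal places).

1 0.3490 -0.0919 -0.6739
2 0.8650 -1.1906 -4.3410

phase 1: p=0.1631, T=0.349, ωT=1.005434, cosh=1.549490, sinh=1.183604; start (x,ẋ)=(0.044800, -0.174600) → end (x,ẋ)=(-0.091938, -0.673925)
phase 2: p=0.3672, T=0.516, ωT=1.486544, cosh=2.323971, sinh=2.097818; start (x,ẋ)=(-0.091938, -0.673925) → end (x,ẋ)=(-1.190564, -4.341033)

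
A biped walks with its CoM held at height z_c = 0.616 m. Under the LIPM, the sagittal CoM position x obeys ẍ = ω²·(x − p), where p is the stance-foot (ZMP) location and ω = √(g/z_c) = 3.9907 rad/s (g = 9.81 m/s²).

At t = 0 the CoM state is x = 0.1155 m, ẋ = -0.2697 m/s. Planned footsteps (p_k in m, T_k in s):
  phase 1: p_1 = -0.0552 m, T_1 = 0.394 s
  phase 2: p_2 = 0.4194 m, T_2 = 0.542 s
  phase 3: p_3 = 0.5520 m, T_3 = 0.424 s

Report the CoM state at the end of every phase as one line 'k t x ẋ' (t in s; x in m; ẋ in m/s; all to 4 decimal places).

phase 1: p=-0.0552, T=0.394, ωT=1.572336, cosh=2.512724, sinh=2.305164; start (x,ẋ)=(0.115500, -0.269700) → end (x,ẋ)=(0.217934, 0.892625)
phase 2: p=0.4194, T=0.542, ωT=2.162959, cosh=4.405911, sinh=4.290926; start (x,ẋ)=(0.217934, 0.892625) → end (x,ẋ)=(0.491538, 0.482965)
phase 3: p=0.5520, T=0.424, ωT=1.692057, cosh=2.807390, sinh=2.623249; start (x,ẋ)=(0.491538, 0.482965) → end (x,ẋ)=(0.699732, 0.722917)

1 0.3940 0.2179 0.8926
2 0.9360 0.4915 0.4830
3 1.3600 0.6997 0.7229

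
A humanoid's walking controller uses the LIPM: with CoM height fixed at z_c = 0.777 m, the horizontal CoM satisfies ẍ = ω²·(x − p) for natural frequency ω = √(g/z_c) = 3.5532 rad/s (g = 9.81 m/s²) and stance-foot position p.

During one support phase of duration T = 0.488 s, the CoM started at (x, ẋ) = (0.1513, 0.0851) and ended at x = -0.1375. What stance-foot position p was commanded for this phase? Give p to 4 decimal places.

p = 0.3360

ωT = 3.5532·0.488 = 1.733962; cosh(ωT) = 2.919814, sinh(ωT) = 2.743230
x(T) = p + (x₀−p)·cosh(ωT) + (ẋ₀/ω)·sinh(ωT) ⇒ p·(1 − cosh) = x(T) − x₀·cosh − (ẋ₀/ω)·sinh
numerator   = -0.1375 − (0.1513)·2.919814 − (0.0851/3.5532)·2.743230 = -0.644969
denominator = 1 − 2.919814 = -1.919814
p = -0.644969 / -1.919814 = 0.3360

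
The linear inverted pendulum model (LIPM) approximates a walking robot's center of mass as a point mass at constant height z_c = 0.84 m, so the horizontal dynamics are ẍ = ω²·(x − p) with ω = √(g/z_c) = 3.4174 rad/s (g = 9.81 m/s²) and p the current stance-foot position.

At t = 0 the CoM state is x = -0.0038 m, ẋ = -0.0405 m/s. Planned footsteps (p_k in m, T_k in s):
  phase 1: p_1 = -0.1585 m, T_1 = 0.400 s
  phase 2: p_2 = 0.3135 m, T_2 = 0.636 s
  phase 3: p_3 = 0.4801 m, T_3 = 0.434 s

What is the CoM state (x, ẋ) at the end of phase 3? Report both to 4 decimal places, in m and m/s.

x = 1.8015, ẋ = 4.6828

phase 1: p=-0.1585, T=0.400, ωT=1.366960, cosh=2.089143, sinh=1.834262; start (x,ẋ)=(-0.003800, -0.040500) → end (x,ẋ)=(0.142952, 0.885112)
phase 2: p=0.3135, T=0.636, ωT=2.173466, cosh=4.451239, sinh=4.337457; start (x,ẋ)=(0.142952, 0.885112) → end (x,ẋ)=(0.677760, 1.411850)
phase 3: p=0.4801, T=0.434, ωT=1.483152, cosh=2.316867, sinh=2.089945; start (x,ẋ)=(0.677760, 1.411850) → end (x,ẋ)=(1.801484, 4.682795)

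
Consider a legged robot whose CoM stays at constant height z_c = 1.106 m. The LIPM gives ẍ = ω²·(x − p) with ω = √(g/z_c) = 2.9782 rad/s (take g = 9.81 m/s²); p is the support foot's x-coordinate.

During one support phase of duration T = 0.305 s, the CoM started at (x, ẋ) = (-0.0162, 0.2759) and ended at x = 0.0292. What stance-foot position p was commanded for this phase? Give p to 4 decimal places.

p = 0.0988

ωT = 2.9782·0.305 = 0.908351; cosh(ωT) = 1.441709, sinh(ωT) = 1.038520
x(T) = p + (x₀−p)·cosh(ωT) + (ẋ₀/ω)·sinh(ωT) ⇒ p·(1 − cosh) = x(T) − x₀·cosh − (ẋ₀/ω)·sinh
numerator   = 0.0292 − (-0.0162)·1.441709 − (0.2759/2.9782)·1.038520 = -0.043653
denominator = 1 − 1.441709 = -0.441709
p = -0.043653 / -0.441709 = 0.0988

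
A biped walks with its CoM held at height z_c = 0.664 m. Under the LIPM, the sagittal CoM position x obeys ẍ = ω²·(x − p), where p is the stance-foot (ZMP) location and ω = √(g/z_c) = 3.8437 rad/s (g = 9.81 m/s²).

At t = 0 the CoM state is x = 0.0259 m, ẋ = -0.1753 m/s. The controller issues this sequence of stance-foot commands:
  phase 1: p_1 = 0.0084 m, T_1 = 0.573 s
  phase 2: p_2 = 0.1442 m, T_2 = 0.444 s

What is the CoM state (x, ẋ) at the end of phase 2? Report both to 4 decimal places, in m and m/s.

x = -0.9422, ẋ = -4.0860

phase 1: p=0.0084, T=0.573, ωT=2.202440, cosh=4.578798, sinh=4.468265; start (x,ẋ)=(0.025900, -0.175300) → end (x,ẋ)=(-0.115256, -0.502107)
phase 2: p=0.1442, T=0.444, ωT=1.706603, cosh=2.845846, sinh=2.664365; start (x,ẋ)=(-0.115256, -0.502107) → end (x,ẋ)=(-0.942219, -4.086007)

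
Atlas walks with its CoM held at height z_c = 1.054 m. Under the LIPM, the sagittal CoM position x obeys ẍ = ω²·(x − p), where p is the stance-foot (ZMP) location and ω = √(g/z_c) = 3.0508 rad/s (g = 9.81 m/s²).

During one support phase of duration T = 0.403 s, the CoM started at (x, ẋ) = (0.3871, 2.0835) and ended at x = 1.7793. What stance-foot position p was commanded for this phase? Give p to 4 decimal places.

ωT = 3.0508·0.403 = 1.229472; cosh(ωT) = 1.855936, sinh(ωT) = 1.563489
x(T) = p + (x₀−p)·cosh(ωT) + (ẋ₀/ω)·sinh(ωT) ⇒ p·(1 − cosh) = x(T) − x₀·cosh − (ẋ₀/ω)·sinh
numerator   = 1.7793 − (0.3871)·1.855936 − (2.0835/3.0508)·1.563489 = -0.006895
denominator = 1 − 1.855936 = -0.855936
p = -0.006895 / -0.855936 = 0.0081

p = 0.0081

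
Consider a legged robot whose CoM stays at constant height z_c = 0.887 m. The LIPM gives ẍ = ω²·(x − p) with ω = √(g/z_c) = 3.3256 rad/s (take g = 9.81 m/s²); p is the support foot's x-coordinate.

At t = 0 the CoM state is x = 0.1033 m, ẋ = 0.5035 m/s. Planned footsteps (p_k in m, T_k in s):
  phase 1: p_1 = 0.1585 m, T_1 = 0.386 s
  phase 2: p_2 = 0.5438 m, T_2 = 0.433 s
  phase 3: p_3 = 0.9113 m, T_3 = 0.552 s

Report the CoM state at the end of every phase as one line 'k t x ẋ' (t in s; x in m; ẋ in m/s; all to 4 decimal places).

phase 1: p=0.1585, T=0.386, ωT=1.283682, cosh=1.943461, sinh=1.666445; start (x,ẋ)=(0.103300, 0.503500) → end (x,ẋ)=(0.303523, 0.672618)
phase 2: p=0.5438, T=0.433, ωT=1.439985, cosh=2.228782, sinh=1.991850; start (x,ẋ)=(0.303523, 0.672618) → end (x,ẋ)=(0.411136, -0.092501)
phase 3: p=0.9113, T=0.552, ωT=1.835731, cosh=3.214607, sinh=3.055110; start (x,ẋ)=(0.411136, -0.092501) → end (x,ẋ)=(-0.781509, -5.379062)

1 0.3860 0.3035 0.6726
2 0.8190 0.4111 -0.0925
3 1.3710 -0.7815 -5.3791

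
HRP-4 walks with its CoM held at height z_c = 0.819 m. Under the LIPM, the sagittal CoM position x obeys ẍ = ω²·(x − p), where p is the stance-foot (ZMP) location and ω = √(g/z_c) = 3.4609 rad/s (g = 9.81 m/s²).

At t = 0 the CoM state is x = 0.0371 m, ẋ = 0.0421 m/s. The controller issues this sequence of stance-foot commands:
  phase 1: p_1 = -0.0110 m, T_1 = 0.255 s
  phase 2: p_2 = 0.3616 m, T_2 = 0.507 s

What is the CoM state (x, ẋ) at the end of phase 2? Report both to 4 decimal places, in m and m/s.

x = -0.3254, ẋ = -2.1634

phase 1: p=-0.0110, T=0.255, ωT=0.882530, cosh=1.415370, sinh=1.001635; start (x,ẋ)=(0.037100, 0.042100) → end (x,ẋ)=(0.069264, 0.226329)
phase 2: p=0.3616, T=0.507, ωT=1.754676, cosh=2.977270, sinh=2.804306; start (x,ẋ)=(0.069264, 0.226329) → end (x,ẋ)=(-0.325374, -2.163407)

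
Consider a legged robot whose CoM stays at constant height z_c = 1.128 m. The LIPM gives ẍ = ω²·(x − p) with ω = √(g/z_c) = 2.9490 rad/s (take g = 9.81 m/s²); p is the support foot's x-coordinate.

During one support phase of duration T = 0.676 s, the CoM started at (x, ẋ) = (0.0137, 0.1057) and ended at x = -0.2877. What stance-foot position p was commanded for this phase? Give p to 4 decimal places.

ωT = 2.9490·0.676 = 1.993524; cosh(ωT) = 3.738787, sinh(ωT) = 3.602572
x(T) = p + (x₀−p)·cosh(ωT) + (ẋ₀/ω)·sinh(ωT) ⇒ p·(1 − cosh) = x(T) − x₀·cosh − (ẋ₀/ω)·sinh
numerator   = -0.2877 − (0.0137)·3.738787 − (0.1057/2.9490)·3.602572 = -0.468047
denominator = 1 − 3.738787 = -2.738787
p = -0.468047 / -2.738787 = 0.1709

p = 0.1709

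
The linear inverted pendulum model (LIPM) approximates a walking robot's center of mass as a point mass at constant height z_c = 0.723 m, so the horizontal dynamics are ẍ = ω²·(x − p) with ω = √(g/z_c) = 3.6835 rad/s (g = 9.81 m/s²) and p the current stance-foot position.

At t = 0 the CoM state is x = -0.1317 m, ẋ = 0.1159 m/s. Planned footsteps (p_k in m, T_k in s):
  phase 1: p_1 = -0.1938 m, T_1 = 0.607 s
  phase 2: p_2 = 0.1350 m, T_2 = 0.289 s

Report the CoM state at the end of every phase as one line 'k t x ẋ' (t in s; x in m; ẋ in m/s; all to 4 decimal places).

1 0.6070 0.2455 1.6060
2 0.8960 0.8711 3.1250

phase 1: p=-0.1938, T=0.607, ωT=2.235885, cosh=4.730825, sinh=4.623927; start (x,ẋ)=(-0.131700, 0.115900) → end (x,ẋ)=(0.245474, 1.606005)
phase 2: p=0.1350, T=0.289, ωT=1.064531, cosh=1.622185, sinh=1.277295; start (x,ẋ)=(0.245474, 1.606005) → end (x,ẋ)=(0.871110, 3.125009)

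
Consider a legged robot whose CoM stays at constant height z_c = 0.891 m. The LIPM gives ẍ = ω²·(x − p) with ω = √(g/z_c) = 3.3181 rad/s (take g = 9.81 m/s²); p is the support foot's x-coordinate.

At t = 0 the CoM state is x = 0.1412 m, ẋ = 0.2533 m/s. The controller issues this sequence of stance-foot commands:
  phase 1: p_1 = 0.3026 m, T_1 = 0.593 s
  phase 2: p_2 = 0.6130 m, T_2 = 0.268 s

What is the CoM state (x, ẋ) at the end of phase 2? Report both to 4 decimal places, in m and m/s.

phase 1: p=0.3026, T=0.593, ωT=1.967633, cosh=3.646757, sinh=3.506969; start (x,ẋ)=(0.141200, 0.253300) → end (x,ẋ)=(-0.018268, -0.954404)
phase 2: p=0.6130, T=0.268, ωT=0.889251, cosh=1.422135, sinh=1.011171; start (x,ẋ)=(-0.018268, -0.954404) → end (x,ẋ)=(-0.575598, -3.475302)

x = -0.5756, ẋ = -3.4753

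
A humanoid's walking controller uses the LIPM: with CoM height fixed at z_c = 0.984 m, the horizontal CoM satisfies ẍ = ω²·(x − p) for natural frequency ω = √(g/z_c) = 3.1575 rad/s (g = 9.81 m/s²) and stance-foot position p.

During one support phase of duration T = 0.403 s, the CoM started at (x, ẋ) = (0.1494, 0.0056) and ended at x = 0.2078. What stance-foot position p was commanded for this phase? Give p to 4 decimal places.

p = 0.0894

ωT = 3.1575·0.403 = 1.272473; cosh(ωT) = 1.924903, sinh(ωT) = 1.644765
x(T) = p + (x₀−p)·cosh(ωT) + (ẋ₀/ω)·sinh(ωT) ⇒ p·(1 − cosh) = x(T) − x₀·cosh − (ẋ₀/ω)·sinh
numerator   = 0.2078 − (0.1494)·1.924903 − (0.0056/3.1575)·1.644765 = -0.082698
denominator = 1 − 1.924903 = -0.924903
p = -0.082698 / -0.924903 = 0.0894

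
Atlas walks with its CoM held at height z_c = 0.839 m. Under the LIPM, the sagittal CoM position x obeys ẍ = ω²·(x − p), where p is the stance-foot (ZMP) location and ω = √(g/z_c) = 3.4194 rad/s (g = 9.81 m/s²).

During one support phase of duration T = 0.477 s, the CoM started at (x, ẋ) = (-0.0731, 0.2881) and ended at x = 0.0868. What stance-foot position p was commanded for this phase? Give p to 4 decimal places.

ωT = 3.4194·0.477 = 1.631054; cosh(ωT) = 2.652490, sinh(ωT) = 2.456766
x(T) = p + (x₀−p)·cosh(ωT) + (ẋ₀/ω)·sinh(ωT) ⇒ p·(1 − cosh) = x(T) − x₀·cosh − (ẋ₀/ω)·sinh
numerator   = 0.0868 − (-0.0731)·2.652490 − (0.2881/3.4194)·2.456766 = 0.073703
denominator = 1 − 2.652490 = -1.652490
p = 0.073703 / -1.652490 = -0.0446

p = -0.0446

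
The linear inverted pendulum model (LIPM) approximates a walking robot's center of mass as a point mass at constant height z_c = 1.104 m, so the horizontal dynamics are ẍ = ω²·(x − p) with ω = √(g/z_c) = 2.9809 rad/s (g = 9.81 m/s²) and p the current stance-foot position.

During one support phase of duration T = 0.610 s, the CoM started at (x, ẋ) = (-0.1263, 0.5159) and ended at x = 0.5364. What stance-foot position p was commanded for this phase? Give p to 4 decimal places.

p = -0.1927

ωT = 2.9809·0.610 = 1.818349; cosh(ωT) = 3.161985, sinh(ωT) = 2.999692
x(T) = p + (x₀−p)·cosh(ωT) + (ẋ₀/ω)·sinh(ωT) ⇒ p·(1 − cosh) = x(T) − x₀·cosh − (ẋ₀/ω)·sinh
numerator   = 0.5364 − (-0.1263)·3.161985 − (0.5159/2.9809)·2.999692 = 0.416606
denominator = 1 − 3.161985 = -2.161985
p = 0.416606 / -2.161985 = -0.1927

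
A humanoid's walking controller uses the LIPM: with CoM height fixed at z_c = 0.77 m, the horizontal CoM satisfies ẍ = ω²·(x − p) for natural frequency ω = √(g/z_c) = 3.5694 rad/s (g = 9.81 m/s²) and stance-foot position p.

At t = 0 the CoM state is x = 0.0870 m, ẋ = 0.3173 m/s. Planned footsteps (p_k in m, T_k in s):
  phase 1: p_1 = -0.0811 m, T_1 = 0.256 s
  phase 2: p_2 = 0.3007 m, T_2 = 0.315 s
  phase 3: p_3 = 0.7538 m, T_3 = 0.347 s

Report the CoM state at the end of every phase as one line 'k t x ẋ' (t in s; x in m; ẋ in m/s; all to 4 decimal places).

1 0.2560 0.2552 1.0871
2 0.5710 0.6426 1.6262
3 0.9180 1.2658 2.4140

phase 1: p=-0.0811, T=0.256, ωT=0.913766, cosh=1.447354, sinh=1.046343; start (x,ẋ)=(0.087000, 0.317300) → end (x,ẋ)=(0.255214, 1.087068)
phase 2: p=0.3007, T=0.315, ωT=1.124361, cosh=1.701555, sinh=1.376695; start (x,ẋ)=(0.255214, 1.087068) → end (x,ẋ)=(0.642579, 1.626191)
phase 3: p=0.7538, T=0.347, ωT=1.238582, cosh=1.870256, sinh=1.580461; start (x,ẋ)=(0.642579, 1.626191) → end (x,ẋ)=(1.265834, 2.413961)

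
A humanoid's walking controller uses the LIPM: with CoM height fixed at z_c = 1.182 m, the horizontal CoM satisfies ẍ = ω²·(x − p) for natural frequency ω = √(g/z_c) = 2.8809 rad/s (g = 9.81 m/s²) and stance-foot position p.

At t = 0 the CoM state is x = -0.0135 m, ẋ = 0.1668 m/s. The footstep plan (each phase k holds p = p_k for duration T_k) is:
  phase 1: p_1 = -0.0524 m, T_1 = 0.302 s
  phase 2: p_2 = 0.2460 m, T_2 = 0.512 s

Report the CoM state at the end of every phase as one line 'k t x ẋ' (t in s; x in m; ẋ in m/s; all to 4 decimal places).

phase 1: p=-0.0524, T=0.302, ωT=0.870032, cosh=1.402962, sinh=0.984024; start (x,ẋ)=(-0.013500, 0.166800) → end (x,ẋ)=(0.059149, 0.344291)
phase 2: p=0.2460, T=0.512, ωT=1.475021, cosh=2.299950, sinh=2.071176; start (x,ẋ)=(0.059149, 0.344291) → end (x,ẋ)=(0.063774, -0.323061)

1 0.3020 0.0591 0.3443
2 0.8140 0.0638 -0.3231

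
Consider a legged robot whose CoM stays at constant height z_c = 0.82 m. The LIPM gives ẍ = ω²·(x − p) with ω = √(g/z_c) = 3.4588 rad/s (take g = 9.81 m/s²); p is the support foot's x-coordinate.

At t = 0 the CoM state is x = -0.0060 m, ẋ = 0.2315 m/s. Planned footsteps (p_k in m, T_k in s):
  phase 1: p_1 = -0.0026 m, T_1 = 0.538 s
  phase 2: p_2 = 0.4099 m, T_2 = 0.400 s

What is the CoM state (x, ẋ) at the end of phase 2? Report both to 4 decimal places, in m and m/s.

x = 0.3487, ẋ = 0.1556

phase 1: p=-0.0026, T=0.538, ωT=1.860834, cosh=3.292321, sinh=3.136778; start (x,ẋ)=(-0.006000, 0.231500) → end (x,ẋ)=(0.196153, 0.725284)
phase 2: p=0.4099, T=0.400, ωT=1.383520, cosh=2.119806, sinh=1.869112; start (x,ẋ)=(0.196153, 0.725284) → end (x,ẋ)=(0.348736, 0.155612)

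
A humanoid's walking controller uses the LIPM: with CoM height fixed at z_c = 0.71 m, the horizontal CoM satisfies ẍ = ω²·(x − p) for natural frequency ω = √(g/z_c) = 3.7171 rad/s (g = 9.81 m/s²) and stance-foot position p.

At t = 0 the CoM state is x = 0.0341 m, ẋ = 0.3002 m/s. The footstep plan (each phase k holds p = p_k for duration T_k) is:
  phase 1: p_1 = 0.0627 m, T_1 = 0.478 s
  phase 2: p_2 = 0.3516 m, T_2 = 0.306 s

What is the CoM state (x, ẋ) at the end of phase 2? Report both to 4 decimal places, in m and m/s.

phase 1: p=0.0627, T=0.478, ωT=1.776774, cosh=3.039970, sinh=2.870787; start (x,ẋ)=(0.034100, 0.300200) → end (x,ẋ)=(0.207607, 0.607408)
phase 2: p=0.3516, T=0.306, ωT=1.137433, cosh=1.719696, sinh=1.399055; start (x,ẋ)=(0.207607, 0.607408) → end (x,ẋ)=(0.332594, 0.295733)

x = 0.3326, ẋ = 0.2957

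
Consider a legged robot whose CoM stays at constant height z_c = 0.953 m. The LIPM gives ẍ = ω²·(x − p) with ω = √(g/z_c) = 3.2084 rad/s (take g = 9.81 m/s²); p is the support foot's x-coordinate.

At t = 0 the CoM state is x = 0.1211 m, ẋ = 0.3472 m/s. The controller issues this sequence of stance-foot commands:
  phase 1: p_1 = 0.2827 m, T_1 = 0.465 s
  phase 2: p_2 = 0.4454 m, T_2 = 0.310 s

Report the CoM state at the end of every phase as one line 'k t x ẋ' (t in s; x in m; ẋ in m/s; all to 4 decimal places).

1 0.4650 0.1337 -0.2833
2 0.7750 -0.1367 -1.6024

phase 1: p=0.2827, T=0.465, ωT=1.491906, cosh=2.335252, sinh=2.110309; start (x,ẋ)=(0.121100, 0.347200) → end (x,ẋ)=(0.133692, -0.283348)
phase 2: p=0.4454, T=0.310, ωT=0.994604, cosh=1.536762, sinh=1.166892; start (x,ẋ)=(0.133692, -0.283348) → end (x,ẋ)=(-0.136674, -1.602427)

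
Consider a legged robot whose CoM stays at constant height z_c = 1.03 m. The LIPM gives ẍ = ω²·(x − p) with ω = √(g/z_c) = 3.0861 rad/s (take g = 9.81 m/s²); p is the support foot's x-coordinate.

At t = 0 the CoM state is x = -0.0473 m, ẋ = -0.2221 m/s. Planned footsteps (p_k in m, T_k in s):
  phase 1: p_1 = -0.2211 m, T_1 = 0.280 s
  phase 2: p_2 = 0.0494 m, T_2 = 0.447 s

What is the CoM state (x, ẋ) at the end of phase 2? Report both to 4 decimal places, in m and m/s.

x = -0.0289, ẋ = -0.1121

phase 1: p=-0.2211, T=0.280, ωT=0.864108, cosh=1.397158, sinh=0.975731; start (x,ẋ)=(-0.047300, -0.222100) → end (x,ẋ)=(-0.048495, 0.213038)
phase 2: p=0.0494, T=0.447, ωT=1.379487, cosh=2.112285, sinh=1.860577; start (x,ẋ)=(-0.048495, 0.213038) → end (x,ẋ)=(-0.028944, -0.112110)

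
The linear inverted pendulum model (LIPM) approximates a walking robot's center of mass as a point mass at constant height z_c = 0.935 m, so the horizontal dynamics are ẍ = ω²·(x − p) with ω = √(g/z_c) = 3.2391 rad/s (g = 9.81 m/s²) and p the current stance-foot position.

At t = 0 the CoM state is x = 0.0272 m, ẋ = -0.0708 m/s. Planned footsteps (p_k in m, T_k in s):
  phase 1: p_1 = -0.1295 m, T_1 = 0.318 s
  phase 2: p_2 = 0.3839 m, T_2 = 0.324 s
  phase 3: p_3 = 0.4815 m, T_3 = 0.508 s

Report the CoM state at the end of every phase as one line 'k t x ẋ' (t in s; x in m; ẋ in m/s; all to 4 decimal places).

1 0.3180 0.0912 0.5085
2 0.6420 0.1114 -0.3727
3 1.1500 -0.8004 -3.9929

phase 1: p=-0.1295, T=0.318, ωT=1.030034, cosh=1.579078, sinh=1.222083; start (x,ẋ)=(0.027200, -0.070800) → end (x,ẋ)=(0.091229, 0.508490)
phase 2: p=0.3839, T=0.324, ωT=1.049468, cosh=1.603128, sinh=1.253004; start (x,ẋ)=(0.091229, 0.508490) → end (x,ẋ)=(0.111414, -0.372660)
phase 3: p=0.4815, T=0.508, ωT=1.645463, cosh=2.688166, sinh=2.495242; start (x,ẋ)=(0.111414, -0.372660) → end (x,ẋ)=(-0.800431, -3.992932)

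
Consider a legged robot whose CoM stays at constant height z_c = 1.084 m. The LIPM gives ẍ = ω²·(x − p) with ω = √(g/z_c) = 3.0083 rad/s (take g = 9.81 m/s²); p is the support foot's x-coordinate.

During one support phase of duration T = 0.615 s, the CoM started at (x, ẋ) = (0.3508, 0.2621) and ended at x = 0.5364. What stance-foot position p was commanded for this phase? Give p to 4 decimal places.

ωT = 3.0083·0.615 = 1.850105; cosh(ωT) = 3.258852, sinh(ωT) = 3.101632
x(T) = p + (x₀−p)·cosh(ωT) + (ẋ₀/ω)·sinh(ωT) ⇒ p·(1 − cosh) = x(T) − x₀·cosh − (ẋ₀/ω)·sinh
numerator   = 0.5364 − (0.3508)·3.258852 − (0.2621/3.0083)·3.101632 = -0.877037
denominator = 1 − 3.258852 = -2.258852
p = -0.877037 / -2.258852 = 0.3883

p = 0.3883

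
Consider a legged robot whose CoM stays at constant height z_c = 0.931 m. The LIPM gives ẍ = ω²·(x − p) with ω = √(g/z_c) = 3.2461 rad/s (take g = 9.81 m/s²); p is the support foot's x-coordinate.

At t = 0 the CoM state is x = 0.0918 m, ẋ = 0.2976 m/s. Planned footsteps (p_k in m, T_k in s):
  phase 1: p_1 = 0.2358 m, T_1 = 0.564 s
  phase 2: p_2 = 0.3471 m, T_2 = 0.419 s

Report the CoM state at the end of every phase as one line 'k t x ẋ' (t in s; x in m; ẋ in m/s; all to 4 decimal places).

1 0.5640 0.0537 -0.4685
2 0.9830 -0.5249 -2.7063

phase 1: p=0.2358, T=0.564, ωT=1.830800, cosh=3.199582, sinh=3.039297; start (x,ẋ)=(0.091800, 0.297600) → end (x,ẋ)=(0.053701, -0.468488)
phase 2: p=0.3471, T=0.419, ωT=1.360116, cosh=2.076638, sinh=1.820007; start (x,ẋ)=(0.053701, -0.468488) → end (x,ẋ)=(-0.524854, -2.706262)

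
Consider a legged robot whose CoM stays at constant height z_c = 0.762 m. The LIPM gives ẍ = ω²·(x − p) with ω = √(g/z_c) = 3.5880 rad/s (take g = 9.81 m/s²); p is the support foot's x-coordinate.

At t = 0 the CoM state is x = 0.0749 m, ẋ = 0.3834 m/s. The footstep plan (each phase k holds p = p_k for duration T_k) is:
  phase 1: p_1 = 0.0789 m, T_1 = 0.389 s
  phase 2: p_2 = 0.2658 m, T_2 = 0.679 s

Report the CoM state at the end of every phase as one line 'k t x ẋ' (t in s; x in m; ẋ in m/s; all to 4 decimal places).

1 0.3890 0.2728 0.7943
2 1.0680 1.5619 4.7177

phase 1: p=0.0789, T=0.389, ωT=1.395732, cosh=2.142790, sinh=1.895139; start (x,ẋ)=(0.074900, 0.383400) → end (x,ẋ)=(0.272836, 0.794347)
phase 2: p=0.2658, T=0.679, ωT=2.436252, cosh=5.758804, sinh=5.671316; start (x,ẋ)=(0.272836, 0.794347) → end (x,ẋ)=(1.561892, 4.717664)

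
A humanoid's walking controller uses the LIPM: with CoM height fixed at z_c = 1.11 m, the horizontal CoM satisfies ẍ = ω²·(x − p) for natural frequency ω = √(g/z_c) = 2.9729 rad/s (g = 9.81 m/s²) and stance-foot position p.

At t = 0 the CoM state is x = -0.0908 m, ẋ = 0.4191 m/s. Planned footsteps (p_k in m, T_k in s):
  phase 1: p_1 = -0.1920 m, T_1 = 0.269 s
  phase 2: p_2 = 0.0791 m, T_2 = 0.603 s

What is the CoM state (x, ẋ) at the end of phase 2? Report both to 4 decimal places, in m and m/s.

phase 1: p=-0.1920, T=0.269, ωT=0.799710, cosh=1.337178, sinh=0.887718; start (x,ẋ)=(-0.090800, 0.419100) → end (x,ẋ)=(0.068467, 0.827488)
phase 2: p=0.0791, T=0.603, ωT=1.792659, cosh=3.085957, sinh=2.919440; start (x,ẋ)=(0.068467, 0.827488) → end (x,ẋ)=(0.858895, 2.461307)

x = 0.8589, ẋ = 2.4613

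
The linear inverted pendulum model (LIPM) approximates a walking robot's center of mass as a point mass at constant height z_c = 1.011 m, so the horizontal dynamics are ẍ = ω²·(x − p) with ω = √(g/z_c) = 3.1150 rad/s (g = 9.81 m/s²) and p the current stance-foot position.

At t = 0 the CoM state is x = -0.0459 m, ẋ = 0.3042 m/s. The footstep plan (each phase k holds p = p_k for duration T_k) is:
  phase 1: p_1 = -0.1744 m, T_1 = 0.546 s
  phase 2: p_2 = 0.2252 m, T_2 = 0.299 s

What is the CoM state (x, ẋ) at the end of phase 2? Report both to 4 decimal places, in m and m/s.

x = 1.2127, ẋ = 3.5597

phase 1: p=-0.1744, T=0.546, ωT=1.700790, cosh=2.830406, sinh=2.647867; start (x,ẋ)=(-0.045900, 0.304200) → end (x,ẋ)=(0.447889, 1.920891)
phase 2: p=0.2252, T=0.299, ωT=0.931385, cosh=1.466015, sinh=1.072007; start (x,ẋ)=(0.447889, 1.920891) → end (x,ẋ)=(1.212727, 3.559680)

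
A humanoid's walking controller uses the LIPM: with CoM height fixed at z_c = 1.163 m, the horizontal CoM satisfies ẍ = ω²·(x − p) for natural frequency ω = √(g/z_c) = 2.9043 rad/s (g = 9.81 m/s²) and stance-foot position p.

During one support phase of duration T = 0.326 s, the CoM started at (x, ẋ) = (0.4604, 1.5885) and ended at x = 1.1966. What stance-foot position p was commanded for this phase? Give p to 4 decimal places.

p = 0.1757

ωT = 2.9043·0.326 = 0.946802; cosh(ωT) = 1.482717, sinh(ωT) = 1.094737
x(T) = p + (x₀−p)·cosh(ωT) + (ẋ₀/ω)·sinh(ωT) ⇒ p·(1 − cosh) = x(T) − x₀·cosh − (ẋ₀/ω)·sinh
numerator   = 1.1966 − (0.4604)·1.482717 − (1.5885/2.9043)·1.094737 = -0.084806
denominator = 1 − 1.482717 = -0.482717
p = -0.084806 / -0.482717 = 0.1757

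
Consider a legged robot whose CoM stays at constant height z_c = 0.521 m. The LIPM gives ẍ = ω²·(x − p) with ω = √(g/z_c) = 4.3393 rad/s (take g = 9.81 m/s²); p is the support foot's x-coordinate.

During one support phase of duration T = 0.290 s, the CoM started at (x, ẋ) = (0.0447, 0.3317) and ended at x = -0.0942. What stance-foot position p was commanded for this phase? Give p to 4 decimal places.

ωT = 4.3393·0.290 = 1.258397; cosh(ωT) = 1.901942, sinh(ωT) = 1.617833
x(T) = p + (x₀−p)·cosh(ωT) + (ẋ₀/ω)·sinh(ωT) ⇒ p·(1 − cosh) = x(T) − x₀·cosh − (ẋ₀/ω)·sinh
numerator   = -0.0942 − (0.0447)·1.901942 − (0.3317/4.3393)·1.617833 = -0.302885
denominator = 1 − 1.901942 = -0.901942
p = -0.302885 / -0.901942 = 0.3358

p = 0.3358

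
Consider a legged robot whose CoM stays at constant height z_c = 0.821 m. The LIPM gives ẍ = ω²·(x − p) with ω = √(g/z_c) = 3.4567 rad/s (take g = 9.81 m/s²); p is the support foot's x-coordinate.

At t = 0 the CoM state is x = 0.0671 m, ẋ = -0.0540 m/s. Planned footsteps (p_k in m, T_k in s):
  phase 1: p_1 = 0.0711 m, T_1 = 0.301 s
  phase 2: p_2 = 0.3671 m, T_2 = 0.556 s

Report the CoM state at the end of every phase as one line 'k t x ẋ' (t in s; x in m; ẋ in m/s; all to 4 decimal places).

1 0.3010 0.0454 -0.1031
2 0.8570 -0.8555 -4.0785

phase 1: p=0.0711, T=0.301, ωT=1.040467, cosh=1.591914, sinh=1.238624; start (x,ẋ)=(0.067100, -0.054000) → end (x,ẋ)=(0.045383, -0.103090)
phase 2: p=0.3671, T=0.556, ωT=1.921925, cosh=3.490214, sinh=3.343889; start (x,ẋ)=(0.045383, -0.103090) → end (x,ẋ)=(-0.855487, -4.078476)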